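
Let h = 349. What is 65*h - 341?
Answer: 22344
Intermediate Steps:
65*h - 341 = 65*349 - 341 = 22685 - 341 = 22344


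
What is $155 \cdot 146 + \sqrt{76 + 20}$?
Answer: $22630 + 4 \sqrt{6} \approx 22640.0$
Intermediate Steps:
$155 \cdot 146 + \sqrt{76 + 20} = 22630 + \sqrt{96} = 22630 + 4 \sqrt{6}$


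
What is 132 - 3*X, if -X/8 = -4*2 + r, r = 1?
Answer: -36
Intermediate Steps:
X = 56 (X = -8*(-4*2 + 1) = -8*(-8 + 1) = -8*(-7) = 56)
132 - 3*X = 132 - 3*56 = 132 - 168 = -36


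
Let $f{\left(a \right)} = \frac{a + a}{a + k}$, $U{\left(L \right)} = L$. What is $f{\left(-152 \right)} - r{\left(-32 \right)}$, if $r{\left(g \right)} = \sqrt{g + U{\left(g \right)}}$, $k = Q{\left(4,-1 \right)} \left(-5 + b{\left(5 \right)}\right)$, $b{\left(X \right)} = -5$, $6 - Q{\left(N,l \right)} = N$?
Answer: $\frac{76}{43} - 8 i \approx 1.7674 - 8.0 i$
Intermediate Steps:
$Q{\left(N,l \right)} = 6 - N$
$k = -20$ ($k = \left(6 - 4\right) \left(-5 - 5\right) = \left(6 - 4\right) \left(-10\right) = 2 \left(-10\right) = -20$)
$r{\left(g \right)} = \sqrt{2} \sqrt{g}$ ($r{\left(g \right)} = \sqrt{g + g} = \sqrt{2 g} = \sqrt{2} \sqrt{g}$)
$f{\left(a \right)} = \frac{2 a}{-20 + a}$ ($f{\left(a \right)} = \frac{a + a}{a - 20} = \frac{2 a}{-20 + a}$)
$f{\left(-152 \right)} - r{\left(-32 \right)} = 2 \left(-152\right) \frac{1}{-20 - 152} - \sqrt{2} \sqrt{-32} = 2 \left(-152\right) \frac{1}{-172} - \sqrt{2} \cdot 4 i \sqrt{2} = 2 \left(-152\right) \left(- \frac{1}{172}\right) - 8 i = \frac{76}{43} - 8 i$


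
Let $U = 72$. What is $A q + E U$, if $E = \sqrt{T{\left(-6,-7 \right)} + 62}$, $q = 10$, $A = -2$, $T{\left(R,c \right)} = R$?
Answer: $-20 + 144 \sqrt{14} \approx 518.8$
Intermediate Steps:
$E = 2 \sqrt{14}$ ($E = \sqrt{-6 + 62} = \sqrt{56} = 2 \sqrt{14} \approx 7.4833$)
$A q + E U = \left(-2\right) 10 + 2 \sqrt{14} \cdot 72 = -20 + 144 \sqrt{14}$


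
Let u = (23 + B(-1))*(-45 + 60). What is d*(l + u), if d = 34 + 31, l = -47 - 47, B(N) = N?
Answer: 15340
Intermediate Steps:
l = -94
d = 65
u = 330 (u = (23 - 1)*(-45 + 60) = 22*15 = 330)
d*(l + u) = 65*(-94 + 330) = 65*236 = 15340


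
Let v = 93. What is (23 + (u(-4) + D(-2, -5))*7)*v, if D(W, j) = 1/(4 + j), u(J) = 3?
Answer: 3441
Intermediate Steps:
(23 + (u(-4) + D(-2, -5))*7)*v = (23 + (3 + 1/(4 - 5))*7)*93 = (23 + (3 + 1/(-1))*7)*93 = (23 + (3 - 1)*7)*93 = (23 + 2*7)*93 = (23 + 14)*93 = 37*93 = 3441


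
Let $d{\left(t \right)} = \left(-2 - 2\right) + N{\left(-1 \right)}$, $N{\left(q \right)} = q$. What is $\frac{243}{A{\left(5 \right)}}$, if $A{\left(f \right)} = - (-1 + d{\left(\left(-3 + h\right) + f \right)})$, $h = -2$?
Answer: $\frac{81}{2} \approx 40.5$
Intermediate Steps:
$d{\left(t \right)} = -5$ ($d{\left(t \right)} = \left(-2 - 2\right) - 1 = -4 - 1 = -5$)
$A{\left(f \right)} = 6$ ($A{\left(f \right)} = - (-1 - 5) = \left(-1\right) \left(-6\right) = 6$)
$\frac{243}{A{\left(5 \right)}} = \frac{243}{6} = 243 \cdot \frac{1}{6} = \frac{81}{2}$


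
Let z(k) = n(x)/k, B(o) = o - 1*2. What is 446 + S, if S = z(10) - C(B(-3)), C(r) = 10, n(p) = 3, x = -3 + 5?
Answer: 4363/10 ≈ 436.30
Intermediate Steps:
B(o) = -2 + o (B(o) = o - 2 = -2 + o)
x = 2
z(k) = 3/k
S = -97/10 (S = 3/10 - 1*10 = 3*(⅒) - 10 = 3/10 - 10 = -97/10 ≈ -9.7000)
446 + S = 446 - 97/10 = 4363/10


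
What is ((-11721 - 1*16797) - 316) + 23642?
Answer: -5192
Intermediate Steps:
((-11721 - 1*16797) - 316) + 23642 = ((-11721 - 16797) - 316) + 23642 = (-28518 - 316) + 23642 = -28834 + 23642 = -5192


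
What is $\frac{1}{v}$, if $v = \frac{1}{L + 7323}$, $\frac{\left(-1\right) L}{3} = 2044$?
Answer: $1191$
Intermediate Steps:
$L = -6132$ ($L = \left(-3\right) 2044 = -6132$)
$v = \frac{1}{1191}$ ($v = \frac{1}{-6132 + 7323} = \frac{1}{1191} \approx 0.00083963$)
$\frac{1}{v} = \frac{1}{\frac{1}{1191}} = 1191$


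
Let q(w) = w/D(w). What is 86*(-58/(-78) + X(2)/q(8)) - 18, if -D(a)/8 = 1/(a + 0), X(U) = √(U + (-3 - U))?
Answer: 1792/39 - 43*I*√3/4 ≈ 45.949 - 18.62*I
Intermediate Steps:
X(U) = I*√3 (X(U) = √(-3) = I*√3)
D(a) = -8/a (D(a) = -8/(a + 0) = -8/a)
q(w) = -w²/8 (q(w) = w/((-8/w)) = w*(-w/8) = -w²/8)
86*(-58/(-78) + X(2)/q(8)) - 18 = 86*(-58/(-78) + (I*√3)/((-⅛*8²))) - 18 = 86*(-58*(-1/78) + (I*√3)/((-⅛*64))) - 18 = 86*(29/39 + (I*√3)/(-8)) - 18 = 86*(29/39 + (I*√3)*(-⅛)) - 18 = 86*(29/39 - I*√3/8) - 18 = (2494/39 - 43*I*√3/4) - 18 = 1792/39 - 43*I*√3/4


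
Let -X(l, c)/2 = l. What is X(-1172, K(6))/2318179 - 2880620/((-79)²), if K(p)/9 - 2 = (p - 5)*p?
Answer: -6677778162076/14467755139 ≈ -461.56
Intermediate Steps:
K(p) = 18 + 9*p*(-5 + p) (K(p) = 18 + 9*((p - 5)*p) = 18 + 9*((-5 + p)*p) = 18 + 9*(p*(-5 + p)) = 18 + 9*p*(-5 + p))
X(l, c) = -2*l
X(-1172, K(6))/2318179 - 2880620/((-79)²) = -2*(-1172)/2318179 - 2880620/((-79)²) = 2344*(1/2318179) - 2880620/6241 = 2344/2318179 - 2880620*1/6241 = 2344/2318179 - 2880620/6241 = -6677778162076/14467755139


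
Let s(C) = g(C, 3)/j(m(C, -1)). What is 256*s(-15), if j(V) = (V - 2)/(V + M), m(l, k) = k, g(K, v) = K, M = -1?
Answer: -2560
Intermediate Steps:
j(V) = (-2 + V)/(-1 + V) (j(V) = (V - 2)/(V - 1) = (-2 + V)/(-1 + V))
s(C) = 2*C/3 (s(C) = C/(((-2 - 1)/(-1 - 1))) = C/((-3/(-2))) = C/((-½*(-3))) = C/(3/2) = C*(⅔) = 2*C/3)
256*s(-15) = 256*((⅔)*(-15)) = 256*(-10) = -2560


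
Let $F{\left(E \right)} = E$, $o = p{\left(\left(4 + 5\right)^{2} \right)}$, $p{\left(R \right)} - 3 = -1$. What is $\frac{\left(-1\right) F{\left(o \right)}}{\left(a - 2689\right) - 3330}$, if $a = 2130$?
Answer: $\frac{2}{3889} \approx 0.00051427$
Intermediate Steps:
$p{\left(R \right)} = 2$ ($p{\left(R \right)} = 3 - 1 = 2$)
$o = 2$
$\frac{\left(-1\right) F{\left(o \right)}}{\left(a - 2689\right) - 3330} = \frac{\left(-1\right) 2}{\left(2130 - 2689\right) - 3330} = - \frac{2}{-559 - 3330} = - \frac{2}{-3889} = \left(-2\right) \left(- \frac{1}{3889}\right) = \frac{2}{3889}$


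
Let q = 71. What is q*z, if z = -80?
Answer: -5680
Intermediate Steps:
q*z = 71*(-80) = -5680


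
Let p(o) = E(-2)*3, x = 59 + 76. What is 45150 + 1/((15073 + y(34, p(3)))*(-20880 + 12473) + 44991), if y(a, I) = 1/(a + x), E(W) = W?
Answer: 966565198977881/21407867087 ≈ 45150.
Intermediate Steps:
x = 135
p(o) = -6 (p(o) = -2*3 = -6)
y(a, I) = 1/(135 + a) (y(a, I) = 1/(a + 135) = 1/(135 + a))
45150 + 1/((15073 + y(34, p(3)))*(-20880 + 12473) + 44991) = 45150 + 1/((15073 + 1/(135 + 34))*(-20880 + 12473) + 44991) = 45150 + 1/((15073 + 1/169)*(-8407) + 44991) = 45150 + 1/((2547338/169)*(-8407) + 44991) = 45150 + 1/(-21415470566/169 + 44991) = 45150 + 1/(-21407867087/169) = 45150 - 169/21407867087 = 966565198977881/21407867087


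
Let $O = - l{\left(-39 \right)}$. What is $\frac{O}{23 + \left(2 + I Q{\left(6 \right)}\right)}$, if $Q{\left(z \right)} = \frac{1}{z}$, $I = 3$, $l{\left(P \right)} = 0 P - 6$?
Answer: $\frac{4}{17} \approx 0.23529$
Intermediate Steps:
$l{\left(P \right)} = -6$ ($l{\left(P \right)} = 0 - 6 = -6$)
$O = 6$ ($O = \left(-1\right) \left(-6\right) = 6$)
$\frac{O}{23 + \left(2 + I Q{\left(6 \right)}\right)} = \frac{1}{23 + \left(2 + \frac{3}{6}\right)} 6 = \frac{1}{23 + \left(2 + 3 \cdot \frac{1}{6}\right)} 6 = \frac{1}{23 + \left(2 + \frac{1}{2}\right)} 6 = \frac{1}{23 + \frac{5}{2}} \cdot 6 = \frac{1}{\frac{51}{2}} \cdot 6 = \frac{2}{51} \cdot 6 = \frac{4}{17}$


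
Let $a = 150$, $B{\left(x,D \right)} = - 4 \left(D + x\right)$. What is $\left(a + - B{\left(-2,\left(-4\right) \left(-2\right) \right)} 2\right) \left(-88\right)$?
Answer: $-17424$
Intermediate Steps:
$B{\left(x,D \right)} = - 4 D - 4 x$
$\left(a + - B{\left(-2,\left(-4\right) \left(-2\right) \right)} 2\right) \left(-88\right) = \left(150 + - (- 4 \left(\left(-4\right) \left(-2\right)\right) - -8) 2\right) \left(-88\right) = \left(150 + - (\left(-4\right) 8 + 8) 2\right) \left(-88\right) = \left(150 + - (-32 + 8) 2\right) \left(-88\right) = \left(150 + \left(-1\right) \left(-24\right) 2\right) \left(-88\right) = \left(150 + 24 \cdot 2\right) \left(-88\right) = \left(150 + 48\right) \left(-88\right) = 198 \left(-88\right) = -17424$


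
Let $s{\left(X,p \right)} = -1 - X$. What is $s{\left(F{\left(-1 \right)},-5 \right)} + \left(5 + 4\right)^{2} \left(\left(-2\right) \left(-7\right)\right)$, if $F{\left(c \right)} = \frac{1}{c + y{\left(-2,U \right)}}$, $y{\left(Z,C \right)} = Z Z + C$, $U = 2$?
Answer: $\frac{5664}{5} \approx 1132.8$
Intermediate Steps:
$y{\left(Z,C \right)} = C + Z^{2}$ ($y{\left(Z,C \right)} = Z^{2} + C = C + Z^{2}$)
$F{\left(c \right)} = \frac{1}{6 + c}$ ($F{\left(c \right)} = \frac{1}{c + \left(2 + \left(-2\right)^{2}\right)} = \frac{1}{c + \left(2 + 4\right)} = \frac{1}{c + 6} = \frac{1}{6 + c}$)
$s{\left(F{\left(-1 \right)},-5 \right)} + \left(5 + 4\right)^{2} \left(\left(-2\right) \left(-7\right)\right) = \left(-1 - \frac{1}{6 - 1}\right) + \left(5 + 4\right)^{2} \left(\left(-2\right) \left(-7\right)\right) = \left(-1 - \frac{1}{5}\right) + 9^{2} \cdot 14 = \left(-1 - \frac{1}{5}\right) + 81 \cdot 14 = \left(-1 - \frac{1}{5}\right) + 1134 = - \frac{6}{5} + 1134 = \frac{5664}{5}$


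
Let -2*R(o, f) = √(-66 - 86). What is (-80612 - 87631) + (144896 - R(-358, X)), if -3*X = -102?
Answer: -23347 + I*√38 ≈ -23347.0 + 6.1644*I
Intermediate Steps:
X = 34 (X = -⅓*(-102) = 34)
R(o, f) = -I*√38 (R(o, f) = -√(-66 - 86)/2 = -I*√38)
(-80612 - 87631) + (144896 - R(-358, X)) = (-80612 - 87631) + (144896 - (-1)*I*√38) = -168243 + (144896 + I*√38) = -23347 + I*√38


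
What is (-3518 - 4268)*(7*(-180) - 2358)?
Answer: 28169748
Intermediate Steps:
(-3518 - 4268)*(7*(-180) - 2358) = -7786*(-1260 - 2358) = -7786*(-3618) = 28169748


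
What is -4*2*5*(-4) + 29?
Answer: 189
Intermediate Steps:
-4*2*5*(-4) + 29 = -40*(-4) + 29 = -4*(-40) + 29 = 160 + 29 = 189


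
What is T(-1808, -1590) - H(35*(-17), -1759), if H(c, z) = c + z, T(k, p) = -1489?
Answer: 865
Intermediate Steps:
T(-1808, -1590) - H(35*(-17), -1759) = -1489 - (35*(-17) - 1759) = -1489 - (-595 - 1759) = -1489 - 1*(-2354) = -1489 + 2354 = 865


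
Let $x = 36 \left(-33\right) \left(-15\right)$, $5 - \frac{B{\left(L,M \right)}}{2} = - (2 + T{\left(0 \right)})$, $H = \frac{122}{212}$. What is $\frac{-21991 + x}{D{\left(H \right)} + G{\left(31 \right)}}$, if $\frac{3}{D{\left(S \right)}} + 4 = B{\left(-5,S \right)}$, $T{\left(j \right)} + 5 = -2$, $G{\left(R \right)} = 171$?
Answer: $- \frac{16684}{681} \approx -24.499$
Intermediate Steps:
$T{\left(j \right)} = -7$ ($T{\left(j \right)} = -5 - 2 = -7$)
$H = \frac{61}{106}$ ($H = 122 \cdot \frac{1}{212} = \frac{61}{106} \approx 0.57547$)
$B{\left(L,M \right)} = 0$ ($B{\left(L,M \right)} = 10 - 2 \left(- (2 - 7)\right) = 10 - 2 \left(\left(-1\right) \left(-5\right)\right) = 10 - 10 = 0$)
$D{\left(S \right)} = - \frac{3}{4}$ ($D{\left(S \right)} = \frac{3}{-4 + 0} = \frac{3}{-4} = 3 \left(- \frac{1}{4}\right) = - \frac{3}{4}$)
$x = 17820$ ($x = \left(-1188\right) \left(-15\right) = 17820$)
$\frac{-21991 + x}{D{\left(H \right)} + G{\left(31 \right)}} = \frac{-21991 + 17820}{- \frac{3}{4} + 171} = - \frac{4171}{\frac{681}{4}} = \left(-4171\right) \frac{4}{681} = - \frac{16684}{681}$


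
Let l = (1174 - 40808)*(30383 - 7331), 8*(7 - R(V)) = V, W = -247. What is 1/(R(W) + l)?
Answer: -8/7309143441 ≈ -1.0945e-9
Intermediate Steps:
R(V) = 7 - V/8
l = -913642968 (l = -39634*23052 = -913642968)
1/(R(W) + l) = 1/((7 - ⅛*(-247)) - 913642968) = 1/((7 + 247/8) - 913642968) = 1/(303/8 - 913642968) = 1/(-7309143441/8) = -8/7309143441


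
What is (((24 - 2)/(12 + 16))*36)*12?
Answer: 2376/7 ≈ 339.43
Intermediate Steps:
(((24 - 2)/(12 + 16))*36)*12 = ((22/28)*36)*12 = ((22*(1/28))*36)*12 = ((11/14)*36)*12 = (198/7)*12 = 2376/7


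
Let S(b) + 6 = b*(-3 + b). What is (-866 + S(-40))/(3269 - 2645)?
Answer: 53/39 ≈ 1.3590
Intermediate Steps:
S(b) = -6 + b*(-3 + b)
(-866 + S(-40))/(3269 - 2645) = (-866 + (-6 + (-40)² - 3*(-40)))/(3269 - 2645) = (-866 + (-6 + 1600 + 120))/624 = (-866 + 1714)*(1/624) = 848*(1/624) = 53/39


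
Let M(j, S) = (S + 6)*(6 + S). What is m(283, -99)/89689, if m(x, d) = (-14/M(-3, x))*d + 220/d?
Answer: -1657946/67418234721 ≈ -2.4592e-5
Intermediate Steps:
M(j, S) = (6 + S)² (M(j, S) = (6 + S)*(6 + S) = (6 + S)²)
m(x, d) = 220/d - 14*d/(6 + x)² (m(x, d) = (-14/(6 + x)²)*d + 220/d = -14*d/(6 + x)² + 220/d = 220/d - 14*d/(6 + x)²)
m(283, -99)/89689 = (220/(-99) - 14*(-99)/(6 + 283)²)/89689 = (220*(-1/99) - 14*(-99)/289²)*(1/89689) = (-20/9 - 14*(-99)*1/83521)*(1/89689) = (-20/9 + 1386/83521)*(1/89689) = -1657946/751689*1/89689 = -1657946/67418234721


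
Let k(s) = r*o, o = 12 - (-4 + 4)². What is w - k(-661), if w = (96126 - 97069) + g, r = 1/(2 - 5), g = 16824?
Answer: 15885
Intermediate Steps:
r = -⅓ (r = 1/(-3) = -⅓ ≈ -0.33333)
o = 12 (o = 12 - 1*0² = 12 - 1*0 = 12 + 0 = 12)
w = 15881 (w = (96126 - 97069) + 16824 = -943 + 16824 = 15881)
k(s) = -4 (k(s) = -⅓*12 = -4)
w - k(-661) = 15881 - 1*(-4) = 15881 + 4 = 15885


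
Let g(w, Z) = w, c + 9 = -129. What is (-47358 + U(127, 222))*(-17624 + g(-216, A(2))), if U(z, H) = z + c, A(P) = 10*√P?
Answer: 845062960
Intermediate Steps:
c = -138 (c = -9 - 129 = -138)
U(z, H) = -138 + z (U(z, H) = z - 138 = -138 + z)
(-47358 + U(127, 222))*(-17624 + g(-216, A(2))) = (-47358 + (-138 + 127))*(-17624 - 216) = (-47358 - 11)*(-17840) = -47369*(-17840) = 845062960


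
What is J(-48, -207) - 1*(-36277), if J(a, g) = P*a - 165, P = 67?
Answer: 32896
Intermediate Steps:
J(a, g) = -165 + 67*a (J(a, g) = 67*a - 165 = -165 + 67*a)
J(-48, -207) - 1*(-36277) = (-165 + 67*(-48)) - 1*(-36277) = (-165 - 3216) + 36277 = -3381 + 36277 = 32896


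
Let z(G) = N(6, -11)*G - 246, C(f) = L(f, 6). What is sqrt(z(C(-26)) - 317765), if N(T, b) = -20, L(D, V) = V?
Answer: I*sqrt(318131) ≈ 564.03*I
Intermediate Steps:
C(f) = 6
z(G) = -246 - 20*G (z(G) = -20*G - 246 = -246 - 20*G)
sqrt(z(C(-26)) - 317765) = sqrt((-246 - 20*6) - 317765) = sqrt((-246 - 120) - 317765) = sqrt(-366 - 317765) = sqrt(-318131) = I*sqrt(318131)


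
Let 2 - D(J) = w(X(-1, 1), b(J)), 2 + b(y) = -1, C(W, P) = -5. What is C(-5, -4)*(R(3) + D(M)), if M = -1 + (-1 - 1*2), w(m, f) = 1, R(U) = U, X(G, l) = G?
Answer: -20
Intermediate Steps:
b(y) = -3 (b(y) = -2 - 1 = -3)
M = -4 (M = -1 + (-1 - 2) = -1 - 3 = -4)
D(J) = 1 (D(J) = 2 - 1*1 = 2 - 1 = 1)
C(-5, -4)*(R(3) + D(M)) = -5*(3 + 1) = -5*4 = -20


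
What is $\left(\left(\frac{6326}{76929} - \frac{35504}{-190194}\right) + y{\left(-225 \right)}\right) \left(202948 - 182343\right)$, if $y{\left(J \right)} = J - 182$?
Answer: $- \frac{20436929395355135}{2438572371} \approx -8.3807 \cdot 10^{6}$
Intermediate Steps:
$y{\left(J \right)} = -182 + J$ ($y{\left(J \right)} = J - 182 = -182 + J$)
$\left(\left(\frac{6326}{76929} - \frac{35504}{-190194}\right) + y{\left(-225 \right)}\right) \left(202948 - 182343\right) = \left(\left(\frac{6326}{76929} - \frac{35504}{-190194}\right) - 407\right) \left(202948 - 182343\right) = \left(\left(6326 \cdot \frac{1}{76929} - - \frac{17752}{95097}\right) - 407\right) 20605 = \left(\left(\frac{6326}{76929} + \frac{17752}{95097}\right) - 407\right) 20605 = \left(\frac{655742410}{2438572371} - 407\right) 20605 = \left(- \frac{991843212587}{2438572371}\right) 20605 = - \frac{20436929395355135}{2438572371}$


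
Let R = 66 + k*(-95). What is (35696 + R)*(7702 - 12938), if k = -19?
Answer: -196700812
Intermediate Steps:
R = 1871 (R = 66 - 19*(-95) = 66 + 1805 = 1871)
(35696 + R)*(7702 - 12938) = (35696 + 1871)*(7702 - 12938) = 37567*(-5236) = -196700812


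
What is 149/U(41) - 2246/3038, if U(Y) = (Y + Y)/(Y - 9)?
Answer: 3575253/62279 ≈ 57.407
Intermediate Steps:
U(Y) = 2*Y/(-9 + Y) (U(Y) = (2*Y)/(-9 + Y) = 2*Y/(-9 + Y))
149/U(41) - 2246/3038 = 149/((2*41/(-9 + 41))) - 2246/3038 = 149/((2*41/32)) - 2246*1/3038 = 149/((2*41*(1/32))) - 1123/1519 = 149/(41/16) - 1123/1519 = 149*(16/41) - 1123/1519 = 2384/41 - 1123/1519 = 3575253/62279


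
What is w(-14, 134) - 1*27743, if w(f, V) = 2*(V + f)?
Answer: -27503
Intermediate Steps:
w(f, V) = 2*V + 2*f
w(-14, 134) - 1*27743 = (2*134 + 2*(-14)) - 1*27743 = (268 - 28) - 27743 = 240 - 27743 = -27503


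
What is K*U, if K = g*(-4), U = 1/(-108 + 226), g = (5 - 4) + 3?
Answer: -8/59 ≈ -0.13559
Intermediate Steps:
g = 4 (g = 1 + 3 = 4)
U = 1/118 ≈ 0.0084746
K = -16 (K = 4*(-4) = -16)
K*U = -16*1/118 = -8/59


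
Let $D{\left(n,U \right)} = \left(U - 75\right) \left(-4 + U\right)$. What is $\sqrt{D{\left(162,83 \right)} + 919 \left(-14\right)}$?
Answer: $i \sqrt{12234} \approx 110.61 i$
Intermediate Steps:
$D{\left(n,U \right)} = \left(-75 + U\right) \left(-4 + U\right)$
$\sqrt{D{\left(162,83 \right)} + 919 \left(-14\right)} = \sqrt{\left(300 + 83^{2} - 6557\right) + 919 \left(-14\right)} = \sqrt{\left(300 + 6889 - 6557\right) - 12866} = \sqrt{632 - 12866} = \sqrt{-12234} = i \sqrt{12234}$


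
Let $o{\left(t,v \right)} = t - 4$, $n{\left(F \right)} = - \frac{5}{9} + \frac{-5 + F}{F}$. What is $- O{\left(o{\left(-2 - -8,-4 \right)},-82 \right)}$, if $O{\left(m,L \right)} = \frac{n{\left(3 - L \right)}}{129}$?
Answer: $- \frac{59}{19737} \approx -0.0029893$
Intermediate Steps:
$n{\left(F \right)} = - \frac{5}{9} + \frac{-5 + F}{F}$ ($n{\left(F \right)} = \left(-5\right) \frac{1}{9} + \frac{-5 + F}{F} = - \frac{5}{9} + \frac{-5 + F}{F}$)
$o{\left(t,v \right)} = -4 + t$
$O{\left(m,L \right)} = \frac{4}{1161} - \frac{5}{129 \left(3 - L\right)}$ ($O{\left(m,L \right)} = \frac{\frac{4}{9} - \frac{5}{3 - L}}{129} = \left(\frac{4}{9} - \frac{5}{3 - L}\right) \frac{1}{129} = \frac{4}{1161} - \frac{5}{129 \left(3 - L\right)}$)
$- O{\left(o{\left(-2 - -8,-4 \right)},-82 \right)} = - \frac{33 + 4 \left(-82\right)}{1161 \left(-3 - 82\right)} = - \frac{33 - 328}{1161 \left(-85\right)} = - \frac{\left(-1\right) \left(-295\right)}{1161 \cdot 85} = \left(-1\right) \frac{59}{19737} = - \frac{59}{19737}$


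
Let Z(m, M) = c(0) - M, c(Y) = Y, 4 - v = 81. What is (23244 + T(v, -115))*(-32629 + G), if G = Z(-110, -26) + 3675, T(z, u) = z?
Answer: -670174976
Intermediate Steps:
v = -77 (v = 4 - 1*81 = 4 - 81 = -77)
Z(m, M) = -M (Z(m, M) = 0 - M = -M)
G = 3701 (G = -1*(-26) + 3675 = 26 + 3675 = 3701)
(23244 + T(v, -115))*(-32629 + G) = (23244 - 77)*(-32629 + 3701) = 23167*(-28928) = -670174976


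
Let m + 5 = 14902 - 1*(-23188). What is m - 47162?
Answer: -9077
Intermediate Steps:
m = 38085 (m = -5 + (14902 - 1*(-23188)) = -5 + (14902 + 23188) = -5 + 38090 = 38085)
m - 47162 = 38085 - 47162 = -9077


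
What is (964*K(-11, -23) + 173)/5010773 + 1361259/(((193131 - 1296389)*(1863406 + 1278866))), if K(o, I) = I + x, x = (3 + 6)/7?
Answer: -23991596522635821/5790343588529334016 ≈ -0.0041434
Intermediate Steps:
x = 9/7 (x = 9*(⅐) = 9/7 ≈ 1.2857)
K(o, I) = 9/7 + I (K(o, I) = I + 9/7 = 9/7 + I)
(964*K(-11, -23) + 173)/5010773 + 1361259/(((193131 - 1296389)*(1863406 + 1278866))) = (964*(9/7 - 23) + 173)/5010773 + 1361259/(((193131 - 1296389)*(1863406 + 1278866))) = (964*(-152/7) + 173)*(1/5010773) + 1361259/((-1103258*3142272)) = (-146528/7 + 173)*(1/5010773) + 1361259/(-3466736722176) = -145317/7*1/5010773 + 1361259*(-1/3466736722176) = -145317/35075411 - 453753/1155578907392 = -23991596522635821/5790343588529334016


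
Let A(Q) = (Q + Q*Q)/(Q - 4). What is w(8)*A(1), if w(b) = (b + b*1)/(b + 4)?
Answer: -8/9 ≈ -0.88889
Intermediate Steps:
A(Q) = (Q + Q²)/(-4 + Q)
w(b) = 2*b/(4 + b) (w(b) = (b + b)/(4 + b) = (2*b)/(4 + b) = 2*b/(4 + b))
w(8)*A(1) = (2*8/(4 + 8))*(1*(1 + 1)/(-4 + 1)) = (2*8/12)*(1*2/(-3)) = (2*8*(1/12))*(1*(-⅓)*2) = (4/3)*(-⅔) = -8/9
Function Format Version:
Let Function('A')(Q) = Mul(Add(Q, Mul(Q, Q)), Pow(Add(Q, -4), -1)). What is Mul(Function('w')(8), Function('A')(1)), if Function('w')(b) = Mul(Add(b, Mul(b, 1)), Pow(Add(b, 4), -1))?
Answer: Rational(-8, 9) ≈ -0.88889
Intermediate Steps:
Function('A')(Q) = Mul(Pow(Add(-4, Q), -1), Add(Q, Pow(Q, 2))) (Function('A')(Q) = Mul(Add(Q, Pow(Q, 2)), Pow(Add(-4, Q), -1)) = Mul(Pow(Add(-4, Q), -1), Add(Q, Pow(Q, 2))))
Function('w')(b) = Mul(2, b, Pow(Add(4, b), -1)) (Function('w')(b) = Mul(Add(b, b), Pow(Add(4, b), -1)) = Mul(Mul(2, b), Pow(Add(4, b), -1)) = Mul(2, b, Pow(Add(4, b), -1)))
Mul(Function('w')(8), Function('A')(1)) = Mul(Mul(2, 8, Pow(Add(4, 8), -1)), Mul(1, Pow(Add(-4, 1), -1), Add(1, 1))) = Mul(Mul(2, 8, Pow(12, -1)), Mul(1, Pow(-3, -1), 2)) = Mul(Mul(2, 8, Rational(1, 12)), Mul(1, Rational(-1, 3), 2)) = Mul(Rational(4, 3), Rational(-2, 3)) = Rational(-8, 9)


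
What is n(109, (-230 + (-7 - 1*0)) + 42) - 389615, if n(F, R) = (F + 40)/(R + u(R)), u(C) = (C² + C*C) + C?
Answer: -29478270751/75660 ≈ -3.8962e+5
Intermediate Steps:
u(C) = C + 2*C² (u(C) = (C² + C²) + C = 2*C² + C = C + 2*C²)
n(F, R) = (40 + F)/(R + R*(1 + 2*R)) (n(F, R) = (F + 40)/(R + R*(1 + 2*R)) = (40 + F)/(R + R*(1 + 2*R)))
n(109, (-230 + (-7 - 1*0)) + 42) - 389615 = (40 + 109)/(2*((-230 + (-7 - 1*0)) + 42)*(1 + ((-230 + (-7 - 1*0)) + 42))) - 389615 = (½)*149/(((-230 + (-7 + 0)) + 42)*(1 + ((-230 + (-7 + 0)) + 42))) - 389615 = (½)*149/(((-230 - 7) + 42)*(1 + ((-230 - 7) + 42))) - 389615 = (½)*149/((-237 + 42)*(1 + (-237 + 42))) - 389615 = (½)*149/(-195*(1 - 195)) - 389615 = (½)*(-1/195)*149/(-194) - 389615 = (½)*(-1/195)*(-1/194)*149 - 389615 = 149/75660 - 389615 = -29478270751/75660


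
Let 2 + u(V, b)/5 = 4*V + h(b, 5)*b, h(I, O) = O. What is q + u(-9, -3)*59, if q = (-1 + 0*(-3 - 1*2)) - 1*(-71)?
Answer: -15565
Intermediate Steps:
u(V, b) = -10 + 20*V + 25*b (u(V, b) = -10 + 5*(4*V + 5*b) = -10 + (20*V + 25*b) = -10 + 20*V + 25*b)
q = 70 (q = (-1 + 0*(-3 - 2)) + 71 = (-1 + 0*(-5)) + 71 = (-1 + 0) + 71 = -1 + 71 = 70)
q + u(-9, -3)*59 = 70 + (-10 + 20*(-9) + 25*(-3))*59 = 70 + (-10 - 180 - 75)*59 = 70 - 265*59 = 70 - 15635 = -15565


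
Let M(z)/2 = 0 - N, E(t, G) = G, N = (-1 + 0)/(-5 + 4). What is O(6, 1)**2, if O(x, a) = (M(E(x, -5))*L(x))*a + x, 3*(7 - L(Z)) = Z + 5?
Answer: 4/9 ≈ 0.44444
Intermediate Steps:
N = 1 (N = -1/(-1) = -1*(-1) = 1)
L(Z) = 16/3 - Z/3 (L(Z) = 7 - (Z + 5)/3 = 7 - (5 + Z)/3 = 7 + (-5/3 - Z/3) = 16/3 - Z/3)
M(z) = -2 (M(z) = 2*(0 - 1*1) = 2*(0 - 1) = 2*(-1) = -2)
O(x, a) = x + a*(-32/3 + 2*x/3) (O(x, a) = (-2*(16/3 - x/3))*a + x = (-32/3 + 2*x/3)*a + x = a*(-32/3 + 2*x/3) + x = x + a*(-32/3 + 2*x/3))
O(6, 1)**2 = (6 + (2/3)*1*(-16 + 6))**2 = (6 + (2/3)*1*(-10))**2 = (6 - 20/3)**2 = (-2/3)**2 = 4/9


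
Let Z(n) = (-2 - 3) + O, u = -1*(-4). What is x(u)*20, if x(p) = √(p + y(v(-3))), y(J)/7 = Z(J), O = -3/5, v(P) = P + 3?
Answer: 16*I*√55 ≈ 118.66*I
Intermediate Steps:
v(P) = 3 + P
O = -⅗ (O = -3*⅕ = -⅗ ≈ -0.60000)
u = 4
Z(n) = -28/5 (Z(n) = (-2 - 3) - ⅗ = -5 - ⅗ = -28/5)
y(J) = -196/5 (y(J) = 7*(-28/5) = -196/5)
x(p) = √(-196/5 + p) (x(p) = √(p - 196/5) = √(-196/5 + p))
x(u)*20 = (√(-980 + 25*4)/5)*20 = (√(-980 + 100)/5)*20 = (√(-880)/5)*20 = ((4*I*√55)/5)*20 = (4*I*√55/5)*20 = 16*I*√55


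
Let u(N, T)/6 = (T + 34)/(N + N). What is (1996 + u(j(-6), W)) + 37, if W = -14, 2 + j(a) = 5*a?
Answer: 16249/8 ≈ 2031.1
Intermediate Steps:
j(a) = -2 + 5*a
u(N, T) = 3*(34 + T)/N (u(N, T) = 6*((T + 34)/(N + N)) = 6*((34 + T)/((2*N))) = 6*((34 + T)*(1/(2*N))) = 6*((34 + T)/(2*N)) = 3*(34 + T)/N)
(1996 + u(j(-6), W)) + 37 = (1996 + 3*(34 - 14)/(-2 + 5*(-6))) + 37 = (1996 + 3*20/(-2 - 30)) + 37 = (1996 + 3*20/(-32)) + 37 = (1996 + 3*(-1/32)*20) + 37 = (1996 - 15/8) + 37 = 15953/8 + 37 = 16249/8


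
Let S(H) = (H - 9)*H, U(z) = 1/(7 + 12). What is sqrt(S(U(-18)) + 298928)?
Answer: sqrt(107912838)/19 ≈ 546.74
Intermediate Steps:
U(z) = 1/19
S(H) = H*(-9 + H) (S(H) = (-9 + H)*H = H*(-9 + H))
sqrt(S(U(-18)) + 298928) = sqrt((-9 + 1/19)/19 + 298928) = sqrt((1/19)*(-170/19) + 298928) = sqrt(-170/361 + 298928) = sqrt(107912838/361) = sqrt(107912838)/19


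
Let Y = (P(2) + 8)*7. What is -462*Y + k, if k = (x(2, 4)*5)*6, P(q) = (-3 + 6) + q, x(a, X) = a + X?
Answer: -41862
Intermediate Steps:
x(a, X) = X + a
P(q) = 3 + q
Y = 91 (Y = ((3 + 2) + 8)*7 = (5 + 8)*7 = 13*7 = 91)
k = 180 (k = ((4 + 2)*5)*6 = (6*5)*6 = 30*6 = 180)
-462*Y + k = -462*91 + 180 = -42042 + 180 = -41862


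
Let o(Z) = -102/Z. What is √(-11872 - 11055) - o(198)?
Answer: 17/33 + I*√22927 ≈ 0.51515 + 151.42*I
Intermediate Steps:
√(-11872 - 11055) - o(198) = √(-11872 - 11055) - (-102)/198 = √(-22927) - (-102)/198 = I*√22927 - 1*(-17/33) = I*√22927 + 17/33 = 17/33 + I*√22927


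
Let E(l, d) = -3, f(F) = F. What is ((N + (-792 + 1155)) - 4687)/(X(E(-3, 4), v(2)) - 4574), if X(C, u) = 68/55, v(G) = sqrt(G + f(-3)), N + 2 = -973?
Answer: 291445/251502 ≈ 1.1588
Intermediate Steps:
N = -975 (N = -2 - 973 = -975)
v(G) = sqrt(-3 + G) (v(G) = sqrt(G - 3) = sqrt(-3 + G))
X(C, u) = 68/55 (X(C, u) = 68*(1/55) = 68/55)
((N + (-792 + 1155)) - 4687)/(X(E(-3, 4), v(2)) - 4574) = ((-975 + (-792 + 1155)) - 4687)/(68/55 - 4574) = ((-975 + 363) - 4687)/(-251502/55) = (-612 - 4687)*(-55/251502) = -5299*(-55/251502) = 291445/251502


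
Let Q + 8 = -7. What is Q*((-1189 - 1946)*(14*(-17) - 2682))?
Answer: -137313000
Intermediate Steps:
Q = -15 (Q = -8 - 7 = -15)
Q*((-1189 - 1946)*(14*(-17) - 2682)) = -15*(-1189 - 1946)*(14*(-17) - 2682) = -(-47025)*(-238 - 2682) = -(-47025)*(-2920) = -15*9154200 = -137313000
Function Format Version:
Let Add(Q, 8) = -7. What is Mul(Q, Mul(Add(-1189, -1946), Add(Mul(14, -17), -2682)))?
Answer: -137313000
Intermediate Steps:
Q = -15 (Q = Add(-8, -7) = -15)
Mul(Q, Mul(Add(-1189, -1946), Add(Mul(14, -17), -2682))) = Mul(-15, Mul(Add(-1189, -1946), Add(Mul(14, -17), -2682))) = Mul(-15, Mul(-3135, Add(-238, -2682))) = Mul(-15, Mul(-3135, -2920)) = Mul(-15, 9154200) = -137313000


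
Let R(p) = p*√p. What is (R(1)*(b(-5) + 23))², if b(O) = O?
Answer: 324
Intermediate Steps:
R(p) = p^(3/2)
(R(1)*(b(-5) + 23))² = (1^(3/2)*(-5 + 23))² = (1*18)² = 18² = 324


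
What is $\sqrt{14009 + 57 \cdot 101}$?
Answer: $\sqrt{19766} \approx 140.59$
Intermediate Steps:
$\sqrt{14009 + 57 \cdot 101} = \sqrt{14009 + 5757} = \sqrt{19766}$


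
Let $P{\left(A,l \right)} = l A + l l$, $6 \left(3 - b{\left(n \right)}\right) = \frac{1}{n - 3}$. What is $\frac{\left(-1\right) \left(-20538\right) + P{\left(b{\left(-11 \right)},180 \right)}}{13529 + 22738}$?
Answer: $\frac{124787}{84623} \approx 1.4746$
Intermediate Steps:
$b{\left(n \right)} = 3 - \frac{1}{6 \left(-3 + n\right)}$ ($b{\left(n \right)} = 3 - \frac{1}{6 \left(n - 3\right)} = 3 - \frac{1}{6 \left(-3 + n\right)}$)
$P{\left(A,l \right)} = l^{2} + A l$ ($P{\left(A,l \right)} = A l + l^{2} = l^{2} + A l$)
$\frac{\left(-1\right) \left(-20538\right) + P{\left(b{\left(-11 \right)},180 \right)}}{13529 + 22738} = \frac{\left(-1\right) \left(-20538\right) + 180 \left(\frac{-55 + 18 \left(-11\right)}{6 \left(-3 - 11\right)} + 180\right)}{13529 + 22738} = \frac{20538 + 180 \left(\frac{-55 - 198}{6 \left(-14\right)} + 180\right)}{36267} = \left(20538 + 180 \left(\frac{1}{6} \left(- \frac{1}{14}\right) \left(-253\right) + 180\right)\right) \frac{1}{36267} = \left(20538 + 180 \left(\frac{253}{84} + 180\right)\right) \frac{1}{36267} = \left(20538 + 180 \cdot \frac{15373}{84}\right) \frac{1}{36267} = \left(20538 + \frac{230595}{7}\right) \frac{1}{36267} = \frac{374361}{7} \cdot \frac{1}{36267} = \frac{124787}{84623}$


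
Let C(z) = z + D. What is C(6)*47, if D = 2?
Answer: 376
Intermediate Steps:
C(z) = 2 + z (C(z) = z + 2 = 2 + z)
C(6)*47 = (2 + 6)*47 = 8*47 = 376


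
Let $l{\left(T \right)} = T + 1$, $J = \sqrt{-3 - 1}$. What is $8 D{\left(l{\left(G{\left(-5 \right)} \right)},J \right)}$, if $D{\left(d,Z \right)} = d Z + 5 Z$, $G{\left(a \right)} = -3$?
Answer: $48 i \approx 48.0 i$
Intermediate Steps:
$J = 2 i$ ($J = \sqrt{-4} = 2 i \approx 2.0 i$)
$l{\left(T \right)} = 1 + T$
$D{\left(d,Z \right)} = 5 Z + Z d$ ($D{\left(d,Z \right)} = Z d + 5 Z = 5 Z + Z d$)
$8 D{\left(l{\left(G{\left(-5 \right)} \right)},J \right)} = 8 \cdot 2 i \left(5 + \left(1 - 3\right)\right) = 8 \cdot 2 i \left(5 - 2\right) = 8 \cdot 2 i 3 = 8 \cdot 6 i = 48 i$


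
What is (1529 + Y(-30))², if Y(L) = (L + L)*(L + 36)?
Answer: 1366561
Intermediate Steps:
Y(L) = 2*L*(36 + L) (Y(L) = (2*L)*(36 + L) = 2*L*(36 + L))
(1529 + Y(-30))² = (1529 + 2*(-30)*(36 - 30))² = (1529 + 2*(-30)*6)² = (1529 - 360)² = 1169² = 1366561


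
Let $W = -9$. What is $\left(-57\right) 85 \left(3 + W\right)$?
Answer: $29070$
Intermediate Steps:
$\left(-57\right) 85 \left(3 + W\right) = \left(-57\right) 85 \left(3 - 9\right) = \left(-4845\right) \left(-6\right) = 29070$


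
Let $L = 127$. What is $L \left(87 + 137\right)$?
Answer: $28448$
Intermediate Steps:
$L \left(87 + 137\right) = 127 \left(87 + 137\right) = 127 \cdot 224 = 28448$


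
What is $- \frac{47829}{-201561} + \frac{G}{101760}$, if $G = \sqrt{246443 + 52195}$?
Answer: $\frac{15943}{67187} + \frac{\sqrt{33182}}{33920} \approx 0.24266$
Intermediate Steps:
$G = 3 \sqrt{33182}$ ($G = \sqrt{298638} = 3 \sqrt{33182} \approx 546.48$)
$- \frac{47829}{-201561} + \frac{G}{101760} = - \frac{47829}{-201561} + \frac{3 \sqrt{33182}}{101760} = \left(-47829\right) \left(- \frac{1}{201561}\right) + 3 \sqrt{33182} \cdot \frac{1}{101760} = \frac{15943}{67187} + \frac{\sqrt{33182}}{33920}$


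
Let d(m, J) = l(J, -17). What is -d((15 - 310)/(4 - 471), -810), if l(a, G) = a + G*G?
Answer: 521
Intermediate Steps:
l(a, G) = a + G**2
d(m, J) = 289 + J (d(m, J) = J + (-17)**2 = J + 289 = 289 + J)
-d((15 - 310)/(4 - 471), -810) = -(289 - 810) = -1*(-521) = 521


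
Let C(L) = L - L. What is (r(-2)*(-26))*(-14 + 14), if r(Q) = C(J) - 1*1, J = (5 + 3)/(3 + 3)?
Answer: 0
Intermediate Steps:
J = 4/3 (J = 8/6 = 8*(1/6) = 4/3 ≈ 1.3333)
C(L) = 0
r(Q) = -1 (r(Q) = 0 - 1*1 = 0 - 1 = -1)
(r(-2)*(-26))*(-14 + 14) = (-1*(-26))*(-14 + 14) = 26*0 = 0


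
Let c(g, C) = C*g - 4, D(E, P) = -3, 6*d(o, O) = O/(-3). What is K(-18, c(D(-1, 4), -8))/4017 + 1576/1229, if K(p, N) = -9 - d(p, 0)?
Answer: 2106577/1645631 ≈ 1.2801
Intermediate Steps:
d(o, O) = -O/18 (d(o, O) = (O/(-3))/6 = (-O/3)/6 = -O/18)
c(g, C) = -4 + C*g
K(p, N) = -9 (K(p, N) = -9 - (-1)*0/18 = -9 - 1*0 = -9 + 0 = -9)
K(-18, c(D(-1, 4), -8))/4017 + 1576/1229 = -9/4017 + 1576/1229 = -9*1/4017 + 1576*(1/1229) = -3/1339 + 1576/1229 = 2106577/1645631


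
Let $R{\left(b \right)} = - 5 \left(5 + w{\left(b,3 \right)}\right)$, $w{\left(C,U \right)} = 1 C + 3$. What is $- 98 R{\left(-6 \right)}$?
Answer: $980$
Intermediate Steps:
$w{\left(C,U \right)} = 3 + C$ ($w{\left(C,U \right)} = C + 3 = 3 + C$)
$R{\left(b \right)} = -40 - 5 b$ ($R{\left(b \right)} = - 5 \left(5 + \left(3 + b\right)\right) = - 5 \left(8 + b\right) = -40 - 5 b$)
$- 98 R{\left(-6 \right)} = - 98 \left(-40 - -30\right) = - 98 \left(-40 + 30\right) = \left(-98\right) \left(-10\right) = 980$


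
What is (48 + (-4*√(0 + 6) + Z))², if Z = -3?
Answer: 2121 - 360*√6 ≈ 1239.2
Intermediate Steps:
(48 + (-4*√(0 + 6) + Z))² = (48 + (-4*√(0 + 6) - 3))² = (48 + (-4*√6 - 3))² = (48 + (-3 - 4*√6))² = (45 - 4*√6)²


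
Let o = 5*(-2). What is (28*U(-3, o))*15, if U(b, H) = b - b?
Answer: 0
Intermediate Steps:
o = -10
U(b, H) = 0
(28*U(-3, o))*15 = (28*0)*15 = 0*15 = 0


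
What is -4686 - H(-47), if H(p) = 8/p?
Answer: -220234/47 ≈ -4685.8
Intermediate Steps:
-4686 - H(-47) = -4686 - 8/(-47) = -4686 - 8*(-1)/47 = -4686 - 1*(-8/47) = -4686 + 8/47 = -220234/47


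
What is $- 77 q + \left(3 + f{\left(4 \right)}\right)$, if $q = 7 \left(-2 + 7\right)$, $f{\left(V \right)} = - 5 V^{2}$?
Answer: $-2772$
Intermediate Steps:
$q = 35$ ($q = 7 \cdot 5 = 35$)
$- 77 q + \left(3 + f{\left(4 \right)}\right) = \left(-77\right) 35 + \left(3 - 5 \cdot 4^{2}\right) = -2695 + \left(3 - 80\right) = -2695 - 77 = -2772$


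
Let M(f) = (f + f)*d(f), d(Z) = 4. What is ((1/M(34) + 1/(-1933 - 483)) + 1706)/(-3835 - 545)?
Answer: -11678161/29982560 ≈ -0.38950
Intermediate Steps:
M(f) = 8*f (M(f) = (f + f)*4 = (2*f)*4 = 8*f)
((1/M(34) + 1/(-1933 - 483)) + 1706)/(-3835 - 545) = ((1/(8*34) + 1/(-1933 - 483)) + 1706)/(-3835 - 545) = ((1/272 + 1/(-2416)) + 1706)/(-4380) = ((1/272 - 1/2416) + 1706)*(-1/4380) = (67/20536 + 1706)*(-1/4380) = (35034483/20536)*(-1/4380) = -11678161/29982560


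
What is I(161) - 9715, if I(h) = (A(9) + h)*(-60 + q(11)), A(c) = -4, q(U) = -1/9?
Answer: -172372/9 ≈ -19152.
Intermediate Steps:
q(U) = -⅑ (q(U) = -1*⅑ = -⅑)
I(h) = 2164/9 - 541*h/9 (I(h) = (-4 + h)*(-60 - ⅑) = (-4 + h)*(-541/9) = 2164/9 - 541*h/9)
I(161) - 9715 = (2164/9 - 541/9*161) - 9715 = (2164/9 - 87101/9) - 9715 = -84937/9 - 9715 = -172372/9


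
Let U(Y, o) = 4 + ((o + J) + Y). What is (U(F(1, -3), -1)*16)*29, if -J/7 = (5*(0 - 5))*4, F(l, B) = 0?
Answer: 326192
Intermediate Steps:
J = 700 (J = -7*5*(0 - 5)*4 = -7*5*(-5)*4 = -(-175)*4 = -7*(-100) = 700)
U(Y, o) = 704 + Y + o (U(Y, o) = 4 + ((o + 700) + Y) = 4 + ((700 + o) + Y) = 4 + (700 + Y + o) = 704 + Y + o)
(U(F(1, -3), -1)*16)*29 = ((704 + 0 - 1)*16)*29 = (703*16)*29 = 11248*29 = 326192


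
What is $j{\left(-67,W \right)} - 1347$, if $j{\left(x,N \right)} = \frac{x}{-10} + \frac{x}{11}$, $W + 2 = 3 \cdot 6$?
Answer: $- \frac{148103}{110} \approx -1346.4$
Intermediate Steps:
$W = 16$ ($W = -2 + 3 \cdot 6 = -2 + 18 = 16$)
$j{\left(x,N \right)} = - \frac{x}{110}$ ($j{\left(x,N \right)} = x \left(- \frac{1}{10}\right) + x \frac{1}{11} = - \frac{x}{10} + \frac{x}{11} = - \frac{x}{110}$)
$j{\left(-67,W \right)} - 1347 = \left(- \frac{1}{110}\right) \left(-67\right) - 1347 = \frac{67}{110} - 1347 = - \frac{148103}{110}$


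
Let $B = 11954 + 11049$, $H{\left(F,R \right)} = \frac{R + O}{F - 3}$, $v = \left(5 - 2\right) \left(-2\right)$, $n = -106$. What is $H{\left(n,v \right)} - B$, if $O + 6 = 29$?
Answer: $- \frac{2507344}{109} \approx -23003.0$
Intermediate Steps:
$O = 23$ ($O = -6 + 29 = 23$)
$v = -6$ ($v = 3 \left(-2\right) = -6$)
$H{\left(F,R \right)} = \frac{23 + R}{-3 + F}$ ($H{\left(F,R \right)} = \frac{R + 23}{F - 3} = \frac{23 + R}{-3 + F}$)
$B = 23003$
$H{\left(n,v \right)} - B = \frac{23 - 6}{-3 - 106} - 23003 = \frac{1}{-109} \cdot 17 - 23003 = \left(- \frac{1}{109}\right) 17 - 23003 = - \frac{17}{109} - 23003 = - \frac{2507344}{109}$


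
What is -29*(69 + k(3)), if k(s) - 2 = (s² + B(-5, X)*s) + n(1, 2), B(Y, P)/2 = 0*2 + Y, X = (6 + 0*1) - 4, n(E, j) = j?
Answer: -1508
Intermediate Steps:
X = 2 (X = (6 + 0) - 4 = 6 - 4 = 2)
B(Y, P) = 2*Y (B(Y, P) = 2*(0*2 + Y) = 2*(0 + Y) = 2*Y)
k(s) = 4 + s² - 10*s (k(s) = 2 + ((s² + (2*(-5))*s) + 2) = 2 + ((s² - 10*s) + 2) = 2 + (2 + s² - 10*s) = 4 + s² - 10*s)
-29*(69 + k(3)) = -29*(69 + (4 + 3² - 10*3)) = -29*(69 + (4 + 9 - 30)) = -29*(69 - 17) = -29*52 = -1508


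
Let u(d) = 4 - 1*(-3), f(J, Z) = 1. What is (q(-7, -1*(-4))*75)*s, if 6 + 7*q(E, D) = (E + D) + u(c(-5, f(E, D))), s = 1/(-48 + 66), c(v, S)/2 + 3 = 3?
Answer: -25/21 ≈ -1.1905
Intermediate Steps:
c(v, S) = 0 (c(v, S) = -6 + 2*3 = -6 + 6 = 0)
u(d) = 7 (u(d) = 4 + 3 = 7)
s = 1/18 ≈ 0.055556
q(E, D) = ⅐ + D/7 + E/7 (q(E, D) = -6/7 + ((E + D) + 7)/7 = -6/7 + ((D + E) + 7)/7 = -6/7 + (7 + D + E)/7 = -6/7 + (1 + D/7 + E/7) = ⅐ + D/7 + E/7)
(q(-7, -1*(-4))*75)*s = ((⅐ + (-1*(-4))/7 + (⅐)*(-7))*75)*(1/18) = ((⅐ + (⅐)*4 - 1)*75)*(1/18) = ((⅐ + 4/7 - 1)*75)*(1/18) = -2/7*75*(1/18) = -150/7*1/18 = -25/21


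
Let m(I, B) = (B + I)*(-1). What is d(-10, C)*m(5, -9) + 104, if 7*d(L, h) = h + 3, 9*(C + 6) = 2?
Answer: 6452/63 ≈ 102.41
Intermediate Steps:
C = -52/9 (C = -6 + (⅑)*2 = -6 + 2/9 = -52/9 ≈ -5.7778)
d(L, h) = 3/7 + h/7 (d(L, h) = (h + 3)/7 = (3 + h)/7 = 3/7 + h/7)
m(I, B) = -B - I
d(-10, C)*m(5, -9) + 104 = (3/7 + (⅐)*(-52/9))*(-1*(-9) - 1*5) + 104 = (3/7 - 52/63)*(9 - 5) + 104 = -25/63*4 + 104 = -100/63 + 104 = 6452/63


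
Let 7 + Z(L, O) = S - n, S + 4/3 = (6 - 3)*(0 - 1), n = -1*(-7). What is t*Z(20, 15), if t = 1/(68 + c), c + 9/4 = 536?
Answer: -220/7221 ≈ -0.030467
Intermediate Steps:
c = 2135/4 (c = -9/4 + 536 = 2135/4 ≈ 533.75)
n = 7
t = 4/2407 (t = 1/(68 + 2135/4) = 1/(2407/4) = 4/2407 ≈ 0.0016618)
S = -13/3 (S = -4/3 + (6 - 3)*(0 - 1) = -4/3 + 3*(-1) = -4/3 - 3 = -13/3 ≈ -4.3333)
Z(L, O) = -55/3 (Z(L, O) = -7 + (-13/3 - 1*7) = -7 + (-13/3 - 7) = -7 - 34/3 = -55/3)
t*Z(20, 15) = (4/2407)*(-55/3) = -220/7221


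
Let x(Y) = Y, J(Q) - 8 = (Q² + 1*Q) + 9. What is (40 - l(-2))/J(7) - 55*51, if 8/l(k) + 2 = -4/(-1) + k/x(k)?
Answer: -614183/219 ≈ -2804.5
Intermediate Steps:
J(Q) = 17 + Q + Q² (J(Q) = 8 + ((Q² + 1*Q) + 9) = 8 + ((Q² + Q) + 9) = 8 + ((Q + Q²) + 9) = 8 + (9 + Q + Q²) = 17 + Q + Q²)
l(k) = 8/3 (l(k) = 8/(-2 + (-4/(-1) + k/k)) = 8/(-2 + (-4*(-1) + 1)) = 8/(-2 + (4 + 1)) = 8/(-2 + 5) = 8/3)
(40 - l(-2))/J(7) - 55*51 = (40 - 1*8/3)/(17 + 7 + 7²) - 55*51 = (40 - 8/3)/(17 + 7 + 49) - 2805 = (112/3)/73 - 2805 = (112/3)*(1/73) - 2805 = 112/219 - 2805 = -614183/219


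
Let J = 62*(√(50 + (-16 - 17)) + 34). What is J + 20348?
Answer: 22456 + 62*√17 ≈ 22712.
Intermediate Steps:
J = 2108 + 62*√17 (J = 62*(√(50 - 33) + 34) = 62*(√17 + 34) = 62*(34 + √17) = 2108 + 62*√17 ≈ 2363.6)
J + 20348 = (2108 + 62*√17) + 20348 = 22456 + 62*√17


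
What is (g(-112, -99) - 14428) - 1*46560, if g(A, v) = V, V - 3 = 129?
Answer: -60856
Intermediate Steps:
V = 132 (V = 3 + 129 = 132)
g(A, v) = 132
(g(-112, -99) - 14428) - 1*46560 = (132 - 14428) - 1*46560 = -14296 - 46560 = -60856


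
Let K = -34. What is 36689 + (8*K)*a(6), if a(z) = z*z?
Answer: 26897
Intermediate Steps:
a(z) = z²
36689 + (8*K)*a(6) = 36689 + (8*(-34))*6² = 36689 - 272*36 = 36689 - 9792 = 26897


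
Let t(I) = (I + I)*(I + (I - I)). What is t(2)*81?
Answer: 648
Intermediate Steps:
t(I) = 2*I**2 (t(I) = (2*I)*(I + 0) = (2*I)*I = 2*I**2)
t(2)*81 = (2*2**2)*81 = (2*4)*81 = 8*81 = 648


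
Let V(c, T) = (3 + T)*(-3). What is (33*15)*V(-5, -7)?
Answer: 5940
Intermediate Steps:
V(c, T) = -9 - 3*T
(33*15)*V(-5, -7) = (33*15)*(-9 - 3*(-7)) = 495*(-9 + 21) = 495*12 = 5940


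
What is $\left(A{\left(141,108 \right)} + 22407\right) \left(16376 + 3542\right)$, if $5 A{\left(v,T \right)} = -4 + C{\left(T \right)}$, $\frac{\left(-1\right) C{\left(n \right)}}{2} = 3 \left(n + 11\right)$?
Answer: $\frac{2217212006}{5} \approx 4.4344 \cdot 10^{8}$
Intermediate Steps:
$C{\left(n \right)} = -66 - 6 n$ ($C{\left(n \right)} = - 2 \cdot 3 \left(n + 11\right) = - 2 \cdot 3 \left(11 + n\right) = - 2 \left(33 + 3 n\right) = -66 - 6 n$)
$A{\left(v,T \right)} = -14 - \frac{6 T}{5}$ ($A{\left(v,T \right)} = \frac{-4 - \left(66 + 6 T\right)}{5} = \frac{-70 - 6 T}{5} = -14 - \frac{6 T}{5}$)
$\left(A{\left(141,108 \right)} + 22407\right) \left(16376 + 3542\right) = \left(\left(-14 - \frac{648}{5}\right) + 22407\right) \left(16376 + 3542\right) = \left(\left(-14 - \frac{648}{5}\right) + 22407\right) 19918 = \left(- \frac{718}{5} + 22407\right) 19918 = \frac{111317}{5} \cdot 19918 = \frac{2217212006}{5}$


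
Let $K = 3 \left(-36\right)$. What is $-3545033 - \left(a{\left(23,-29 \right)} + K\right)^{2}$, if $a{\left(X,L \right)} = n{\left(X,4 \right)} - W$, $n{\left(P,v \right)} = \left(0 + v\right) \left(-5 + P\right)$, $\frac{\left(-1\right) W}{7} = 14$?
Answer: $-3548877$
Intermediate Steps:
$W = -98$ ($W = \left(-7\right) 14 = -98$)
$K = -108$
$n{\left(P,v \right)} = v \left(-5 + P\right)$
$a{\left(X,L \right)} = 78 + 4 X$ ($a{\left(X,L \right)} = 4 \left(-5 + X\right) - -98 = \left(-20 + 4 X\right) + 98 = 78 + 4 X$)
$-3545033 - \left(a{\left(23,-29 \right)} + K\right)^{2} = -3545033 - \left(\left(78 + 4 \cdot 23\right) - 108\right)^{2} = -3545033 - \left(\left(78 + 92\right) - 108\right)^{2} = -3545033 - \left(170 - 108\right)^{2} = -3545033 - 62^{2} = -3545033 - 3844 = -3548877$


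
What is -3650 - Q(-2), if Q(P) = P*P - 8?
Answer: -3646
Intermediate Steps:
Q(P) = -8 + P² (Q(P) = P² - 8 = -8 + P²)
-3650 - Q(-2) = -3650 - (-8 + (-2)²) = -3650 - (-8 + 4) = -3650 - 1*(-4) = -3650 + 4 = -3646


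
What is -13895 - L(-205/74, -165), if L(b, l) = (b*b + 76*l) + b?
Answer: -7446835/5476 ≈ -1359.9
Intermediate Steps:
L(b, l) = b + b**2 + 76*l (L(b, l) = (b**2 + 76*l) + b = b + b**2 + 76*l)
-13895 - L(-205/74, -165) = -13895 - (-205/74 + (-205/74)**2 + 76*(-165)) = -13895 - (-205*1/74 + (-205*1/74)**2 - 12540) = -13895 - (-205/74 + (-205/74)**2 - 12540) = -13895 - (-205/74 + 42025/5476 - 12540) = -13895 - 1*(-68642185/5476) = -13895 + 68642185/5476 = -7446835/5476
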